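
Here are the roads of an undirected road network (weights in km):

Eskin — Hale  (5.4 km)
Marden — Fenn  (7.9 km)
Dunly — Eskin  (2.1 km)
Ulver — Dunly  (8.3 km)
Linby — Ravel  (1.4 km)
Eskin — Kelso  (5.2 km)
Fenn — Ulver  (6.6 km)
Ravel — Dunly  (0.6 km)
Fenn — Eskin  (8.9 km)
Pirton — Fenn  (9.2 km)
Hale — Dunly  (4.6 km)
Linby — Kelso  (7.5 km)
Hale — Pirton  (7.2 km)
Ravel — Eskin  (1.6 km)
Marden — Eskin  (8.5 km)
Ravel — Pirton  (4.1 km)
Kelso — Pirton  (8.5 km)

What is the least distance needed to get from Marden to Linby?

Settle nodes by increasing distance from Marden:
Marden: 0
Fenn: 7.9  (via Marden)
Eskin: 8.5  (via Marden)
Ravel: 10.1  (via Eskin)
Dunly: 10.6  (via Eskin)
Linby: 11.5  (via Ravel)
Shortest route: Marden–Eskin–Ravel–Linby = 11.5 km.

11.5 km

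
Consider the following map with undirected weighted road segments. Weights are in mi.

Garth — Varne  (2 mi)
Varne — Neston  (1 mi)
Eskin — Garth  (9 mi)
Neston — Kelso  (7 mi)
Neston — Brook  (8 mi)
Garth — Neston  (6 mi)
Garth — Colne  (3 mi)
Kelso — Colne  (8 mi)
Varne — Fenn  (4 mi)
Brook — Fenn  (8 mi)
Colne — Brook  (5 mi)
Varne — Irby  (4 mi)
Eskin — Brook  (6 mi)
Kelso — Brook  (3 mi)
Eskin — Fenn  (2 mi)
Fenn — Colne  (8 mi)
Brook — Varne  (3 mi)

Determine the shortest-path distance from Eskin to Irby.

10 mi

Candidate routes:
Eskin–Fenn–Varne–Irby: 2+4+4 = 10
Eskin–Brook–Varne–Irby: 6+3+4 = 13
The minimum is 10 mi via Eskin–Fenn–Varne–Irby.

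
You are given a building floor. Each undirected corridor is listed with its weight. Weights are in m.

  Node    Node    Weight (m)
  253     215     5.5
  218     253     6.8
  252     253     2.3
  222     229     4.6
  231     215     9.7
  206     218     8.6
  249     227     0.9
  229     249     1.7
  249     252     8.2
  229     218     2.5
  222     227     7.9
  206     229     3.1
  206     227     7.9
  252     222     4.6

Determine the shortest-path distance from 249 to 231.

Candidate routes:
249 - 252 - 253 - 215 - 231: 8.2+2.3+5.5+9.7 = 25.7
249 - 229 - 218 - 253 - 215 - 231: 1.7+2.5+6.8+5.5+9.7 = 26.2
The minimum is 25.7 m via 249 - 252 - 253 - 215 - 231.

25.7 m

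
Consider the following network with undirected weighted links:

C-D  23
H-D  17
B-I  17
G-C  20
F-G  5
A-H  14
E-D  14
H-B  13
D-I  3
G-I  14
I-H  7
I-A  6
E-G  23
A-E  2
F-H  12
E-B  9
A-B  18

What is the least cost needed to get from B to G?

30

Candidate routes:
B - I - G: 17+14 = 31
B - E - G: 9+23 = 32
B - E - A - I - G: 9+2+6+14 = 31
B - H - F - G: 13+12+5 = 30
The minimum is 30 via B - H - F - G.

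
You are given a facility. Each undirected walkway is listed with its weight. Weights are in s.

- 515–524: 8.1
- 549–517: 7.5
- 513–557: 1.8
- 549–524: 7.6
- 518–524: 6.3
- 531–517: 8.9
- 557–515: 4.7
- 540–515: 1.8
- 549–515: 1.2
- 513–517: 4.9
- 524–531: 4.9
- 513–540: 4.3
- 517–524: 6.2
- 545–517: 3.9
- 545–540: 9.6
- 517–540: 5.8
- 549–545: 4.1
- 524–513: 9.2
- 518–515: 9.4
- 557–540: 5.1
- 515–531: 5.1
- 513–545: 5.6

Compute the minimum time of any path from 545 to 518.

14.7 s

Candidate routes:
545 - 549 - 515 - 518: 4.1+1.2+9.4 = 14.7
545 - 549 - 524 - 518: 4.1+7.6+6.3 = 18
545 - 549 - 515 - 524 - 518: 4.1+1.2+8.1+6.3 = 19.7
545 - 517 - 524 - 518: 3.9+6.2+6.3 = 16.4
The minimum is 14.7 s via 545 - 549 - 515 - 518.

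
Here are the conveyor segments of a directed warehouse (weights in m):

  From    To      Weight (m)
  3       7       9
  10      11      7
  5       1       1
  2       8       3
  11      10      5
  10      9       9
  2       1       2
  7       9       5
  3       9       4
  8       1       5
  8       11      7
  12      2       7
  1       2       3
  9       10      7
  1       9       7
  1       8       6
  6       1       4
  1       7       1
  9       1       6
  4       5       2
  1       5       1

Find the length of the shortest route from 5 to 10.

Settle nodes by increasing distance from 5:
5: 0
1: 1  (via 5)
7: 2  (via 1)
2: 4  (via 1)
8: 7  (via 1)
9: 7  (via 7)
10: 14  (via 9)
Shortest route: 5 → 1 → 7 → 9 → 10 = 14 m.

14 m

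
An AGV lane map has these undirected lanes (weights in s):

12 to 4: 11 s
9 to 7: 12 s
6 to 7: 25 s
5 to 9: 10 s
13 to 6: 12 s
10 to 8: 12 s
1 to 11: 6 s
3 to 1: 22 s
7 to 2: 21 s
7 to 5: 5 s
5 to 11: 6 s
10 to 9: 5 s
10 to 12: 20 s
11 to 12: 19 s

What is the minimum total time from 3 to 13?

Compare a few routes:
3–1–11–5–7–6–13: 22+6+6+5+25+12 = 76
3–1–11–12–10–9–7–6–13: 22+6+19+20+5+12+25+12 = 121
3–1–11–5–9–7–6–13: 22+6+6+10+12+25+12 = 93
The minimum is 76 s via 3–1–11–5–7–6–13.

76 s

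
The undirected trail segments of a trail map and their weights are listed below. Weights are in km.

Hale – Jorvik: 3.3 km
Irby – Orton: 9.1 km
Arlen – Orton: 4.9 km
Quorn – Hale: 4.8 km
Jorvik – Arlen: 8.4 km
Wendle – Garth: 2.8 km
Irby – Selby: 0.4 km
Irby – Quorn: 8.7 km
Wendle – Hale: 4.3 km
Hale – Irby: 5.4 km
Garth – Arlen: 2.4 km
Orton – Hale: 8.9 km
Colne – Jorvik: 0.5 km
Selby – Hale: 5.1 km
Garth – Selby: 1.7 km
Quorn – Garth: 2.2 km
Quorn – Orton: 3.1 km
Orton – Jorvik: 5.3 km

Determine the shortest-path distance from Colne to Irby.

Compare a few routes:
Colne–Jorvik–Hale–Selby–Irby: 0.5+3.3+5.1+0.4 = 9.3
Colne–Jorvik–Hale–Quorn–Garth–Selby–Irby: 0.5+3.3+4.8+2.2+1.7+0.4 = 12.9
Colne–Jorvik–Hale–Irby: 0.5+3.3+5.4 = 9.2
Colne–Jorvik–Hale–Wendle–Garth–Selby–Irby: 0.5+3.3+4.3+2.8+1.7+0.4 = 13
Cheapest is Colne–Jorvik–Hale–Irby at 9.2 km.

9.2 km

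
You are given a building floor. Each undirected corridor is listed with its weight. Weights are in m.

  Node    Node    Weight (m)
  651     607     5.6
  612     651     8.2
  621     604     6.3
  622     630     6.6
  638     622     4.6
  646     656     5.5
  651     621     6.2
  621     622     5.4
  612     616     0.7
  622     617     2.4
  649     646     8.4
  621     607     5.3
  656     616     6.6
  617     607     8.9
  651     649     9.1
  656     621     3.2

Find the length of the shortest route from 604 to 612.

16.8 m

Enumerating some paths:
604 → 621 → 622 → 617 → 607 → 651 → 612: 6.3+5.4+2.4+8.9+5.6+8.2 = 36.8
604 → 621 → 656 → 616 → 612: 6.3+3.2+6.6+0.7 = 16.8
604 → 621 → 607 → 651 → 612: 6.3+5.3+5.6+8.2 = 25.4
604 → 621 → 651 → 612: 6.3+6.2+8.2 = 20.7
Cheapest is 604 → 621 → 656 → 616 → 612 at 16.8 m.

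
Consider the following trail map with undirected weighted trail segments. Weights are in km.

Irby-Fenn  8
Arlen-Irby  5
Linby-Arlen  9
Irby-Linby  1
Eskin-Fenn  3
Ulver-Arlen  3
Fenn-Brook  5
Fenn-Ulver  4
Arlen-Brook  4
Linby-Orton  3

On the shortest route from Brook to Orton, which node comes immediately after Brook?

Enumerating some paths:
Brook → Arlen → Linby → Orton: 4+9+3 = 16
Brook → Arlen → Irby → Linby → Orton: 4+5+1+3 = 13
The minimum is 13 km via Brook → Arlen → Irby → Linby → Orton.
So from Brook the first move is to Arlen.

Arlen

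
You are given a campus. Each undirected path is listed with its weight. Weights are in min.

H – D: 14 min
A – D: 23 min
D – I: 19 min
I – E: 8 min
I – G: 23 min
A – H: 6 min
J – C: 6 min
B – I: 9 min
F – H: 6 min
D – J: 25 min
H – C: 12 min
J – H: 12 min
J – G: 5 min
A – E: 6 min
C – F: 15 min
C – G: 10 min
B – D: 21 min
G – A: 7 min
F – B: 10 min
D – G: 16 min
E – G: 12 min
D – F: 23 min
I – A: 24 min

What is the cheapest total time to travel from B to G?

29 min

Settle nodes by increasing distance from B:
B: 0
I: 9  (via B)
F: 10  (via B)
H: 16  (via F)
E: 17  (via I)
D: 21  (via B)
A: 22  (via H)
C: 25  (via F)
J: 28  (via H)
G: 29  (via E)
Shortest route: B–I–E–G = 29 min.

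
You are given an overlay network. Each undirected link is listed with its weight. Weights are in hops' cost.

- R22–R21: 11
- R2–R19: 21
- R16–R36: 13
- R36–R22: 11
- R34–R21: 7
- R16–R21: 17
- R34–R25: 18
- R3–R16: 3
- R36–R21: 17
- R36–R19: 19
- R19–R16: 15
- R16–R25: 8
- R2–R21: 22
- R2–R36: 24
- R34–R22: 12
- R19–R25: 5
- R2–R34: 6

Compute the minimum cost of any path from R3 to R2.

33 hops' cost

Running Dijkstra from R3:
R3: 0
R16: 3  (via R3)
R25: 11  (via R16)
R36: 16  (via R16)
R19: 16  (via R25)
R21: 20  (via R16)
R34: 27  (via R21)
R22: 27  (via R36)
R2: 33  (via R34)
Shortest route: R3–R16–R21–R34–R2 = 33 hops' cost.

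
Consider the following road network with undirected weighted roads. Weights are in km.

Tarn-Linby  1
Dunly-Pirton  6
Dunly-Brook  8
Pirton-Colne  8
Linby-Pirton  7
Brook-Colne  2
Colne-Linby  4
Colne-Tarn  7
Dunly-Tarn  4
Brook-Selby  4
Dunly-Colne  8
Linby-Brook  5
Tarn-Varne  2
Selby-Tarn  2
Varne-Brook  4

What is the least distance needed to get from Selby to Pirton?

Running Dijkstra from Selby:
Selby: 0
Tarn: 2  (via Selby)
Linby: 3  (via Tarn)
Varne: 4  (via Tarn)
Brook: 4  (via Selby)
Dunly: 6  (via Tarn)
Colne: 6  (via Brook)
Pirton: 10  (via Linby)
Shortest route: Selby–Tarn–Linby–Pirton = 10 km.

10 km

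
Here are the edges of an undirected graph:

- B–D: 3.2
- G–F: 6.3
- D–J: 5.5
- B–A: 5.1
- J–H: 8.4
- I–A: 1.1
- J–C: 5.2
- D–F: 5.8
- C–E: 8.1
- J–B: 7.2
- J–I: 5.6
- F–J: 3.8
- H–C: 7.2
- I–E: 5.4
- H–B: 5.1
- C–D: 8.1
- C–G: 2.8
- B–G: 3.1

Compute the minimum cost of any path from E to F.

14.8

Shortest distances from E:
E: 0
I: 5.4  (via E)
A: 6.5  (via I)
C: 8.1  (via E)
G: 10.9  (via C)
J: 11  (via I)
B: 11.6  (via A)
D: 14.8  (via B)
F: 14.8  (via J)
Shortest route: E → I → J → F = 14.8.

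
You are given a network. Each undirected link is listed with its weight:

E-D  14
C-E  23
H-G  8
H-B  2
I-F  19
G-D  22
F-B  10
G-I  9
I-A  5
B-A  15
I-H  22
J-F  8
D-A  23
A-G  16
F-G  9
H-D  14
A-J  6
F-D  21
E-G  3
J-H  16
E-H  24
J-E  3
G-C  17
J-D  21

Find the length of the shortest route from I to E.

12

Shortest distances from I:
I: 0
A: 5  (via I)
G: 9  (via I)
J: 11  (via A)
E: 12  (via G)
Shortest route: I–G–E = 12.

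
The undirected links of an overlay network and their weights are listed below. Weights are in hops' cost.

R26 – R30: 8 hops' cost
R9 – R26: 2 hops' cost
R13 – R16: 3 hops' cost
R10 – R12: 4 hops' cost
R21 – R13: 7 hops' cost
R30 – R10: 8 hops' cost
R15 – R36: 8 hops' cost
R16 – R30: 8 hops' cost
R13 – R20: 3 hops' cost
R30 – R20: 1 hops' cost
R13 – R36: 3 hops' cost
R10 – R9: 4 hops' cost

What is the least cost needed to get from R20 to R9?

Compare a few routes:
R20–R30–R10–R9: 1+8+4 = 13
R20–R13–R16–R30–R26–R9: 3+3+8+8+2 = 24
R20–R30–R26–R9: 1+8+2 = 11
Cheapest is R20–R30–R26–R9 at 11 hops' cost.

11 hops' cost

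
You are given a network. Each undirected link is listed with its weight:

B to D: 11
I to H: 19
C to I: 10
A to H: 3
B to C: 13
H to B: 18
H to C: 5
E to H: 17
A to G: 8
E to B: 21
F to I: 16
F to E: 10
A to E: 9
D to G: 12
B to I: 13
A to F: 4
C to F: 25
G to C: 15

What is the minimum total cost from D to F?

24

Settle nodes by increasing distance from D:
D: 0
B: 11  (via D)
G: 12  (via D)
A: 20  (via G)
H: 23  (via A)
C: 24  (via B)
F: 24  (via A)
Shortest route: D–G–A–F = 24.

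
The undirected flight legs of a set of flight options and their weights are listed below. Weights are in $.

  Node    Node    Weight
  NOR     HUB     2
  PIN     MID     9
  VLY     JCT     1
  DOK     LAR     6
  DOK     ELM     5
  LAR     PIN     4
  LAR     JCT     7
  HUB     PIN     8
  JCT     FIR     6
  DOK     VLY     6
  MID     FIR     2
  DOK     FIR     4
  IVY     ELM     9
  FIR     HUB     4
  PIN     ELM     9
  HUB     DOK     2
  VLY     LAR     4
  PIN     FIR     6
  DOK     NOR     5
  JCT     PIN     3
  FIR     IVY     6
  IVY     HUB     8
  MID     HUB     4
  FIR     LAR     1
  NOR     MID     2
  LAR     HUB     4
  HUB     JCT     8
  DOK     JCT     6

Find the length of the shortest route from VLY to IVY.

Settle nodes by increasing distance from VLY:
VLY: 0
JCT: 1  (via VLY)
LAR: 4  (via VLY)
PIN: 4  (via JCT)
FIR: 5  (via LAR)
DOK: 6  (via VLY)
MID: 7  (via FIR)
HUB: 8  (via LAR)
NOR: 9  (via MID)
ELM: 11  (via DOK)
IVY: 11  (via FIR)
Shortest route: VLY–LAR–FIR–IVY = $11.

$11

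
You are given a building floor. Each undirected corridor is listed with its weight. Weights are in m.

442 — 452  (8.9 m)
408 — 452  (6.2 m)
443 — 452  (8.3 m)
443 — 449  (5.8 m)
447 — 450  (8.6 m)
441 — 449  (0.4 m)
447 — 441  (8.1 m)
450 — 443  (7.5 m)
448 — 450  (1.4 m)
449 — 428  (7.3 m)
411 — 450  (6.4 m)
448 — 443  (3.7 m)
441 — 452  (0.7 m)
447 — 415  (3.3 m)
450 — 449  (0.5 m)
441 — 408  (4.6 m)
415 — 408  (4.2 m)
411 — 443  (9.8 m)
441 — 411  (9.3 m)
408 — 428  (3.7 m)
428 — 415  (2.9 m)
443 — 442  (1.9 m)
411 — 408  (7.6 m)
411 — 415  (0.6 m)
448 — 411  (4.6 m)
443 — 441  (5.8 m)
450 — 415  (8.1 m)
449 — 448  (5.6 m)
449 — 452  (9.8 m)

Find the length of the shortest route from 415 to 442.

Enumerating some paths:
415–411–443–442: 0.6+9.8+1.9 = 12.3
415–411–448–443–442: 0.6+4.6+3.7+1.9 = 10.8
The minimum is 10.8 m via 415–411–448–443–442.

10.8 m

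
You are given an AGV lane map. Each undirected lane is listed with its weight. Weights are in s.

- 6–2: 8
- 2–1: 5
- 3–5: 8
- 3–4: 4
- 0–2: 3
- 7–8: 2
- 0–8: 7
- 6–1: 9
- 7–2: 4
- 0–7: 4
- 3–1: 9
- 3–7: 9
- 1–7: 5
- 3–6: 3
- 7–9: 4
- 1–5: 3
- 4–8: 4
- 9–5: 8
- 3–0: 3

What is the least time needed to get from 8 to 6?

11 s

Shortest distances from 8:
8: 0
7: 2  (via 8)
4: 4  (via 8)
0: 6  (via 7)
2: 6  (via 7)
9: 6  (via 7)
1: 7  (via 7)
3: 8  (via 4)
5: 10  (via 1)
6: 11  (via 3)
Shortest route: 8 → 4 → 3 → 6 = 11 s.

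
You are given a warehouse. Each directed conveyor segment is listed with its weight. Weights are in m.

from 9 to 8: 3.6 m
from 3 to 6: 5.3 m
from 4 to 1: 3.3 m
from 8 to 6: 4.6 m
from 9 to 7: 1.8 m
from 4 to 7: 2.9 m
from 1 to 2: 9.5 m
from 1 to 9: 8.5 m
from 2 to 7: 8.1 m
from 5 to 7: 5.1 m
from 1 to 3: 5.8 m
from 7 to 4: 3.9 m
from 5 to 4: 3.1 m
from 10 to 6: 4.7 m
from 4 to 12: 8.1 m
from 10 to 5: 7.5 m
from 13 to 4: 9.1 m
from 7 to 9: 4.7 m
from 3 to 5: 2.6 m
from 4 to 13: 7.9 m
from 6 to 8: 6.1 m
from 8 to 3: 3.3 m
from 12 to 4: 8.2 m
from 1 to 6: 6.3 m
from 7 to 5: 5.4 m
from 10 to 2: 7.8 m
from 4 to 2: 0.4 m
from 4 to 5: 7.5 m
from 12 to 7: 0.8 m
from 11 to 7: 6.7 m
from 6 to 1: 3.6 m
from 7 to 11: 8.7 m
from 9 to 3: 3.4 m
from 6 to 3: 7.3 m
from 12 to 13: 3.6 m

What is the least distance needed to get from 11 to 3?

14.8 m

Compare a few routes:
11 - 7 - 9 - 8 - 3: 6.7+4.7+3.6+3.3 = 18.3
11 - 7 - 9 - 3: 6.7+4.7+3.4 = 14.8
11 - 7 - 4 - 1 - 3: 6.7+3.9+3.3+5.8 = 19.7
Cheapest is 11 - 7 - 9 - 3 at 14.8 m.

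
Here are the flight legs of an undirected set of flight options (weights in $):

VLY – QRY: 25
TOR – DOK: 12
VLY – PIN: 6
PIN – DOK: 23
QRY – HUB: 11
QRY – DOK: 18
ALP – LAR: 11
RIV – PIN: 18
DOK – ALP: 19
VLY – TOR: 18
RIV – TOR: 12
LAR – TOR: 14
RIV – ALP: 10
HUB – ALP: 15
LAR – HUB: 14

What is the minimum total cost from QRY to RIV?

$36

Settle nodes by increasing distance from QRY:
QRY: 0
HUB: 11  (via QRY)
DOK: 18  (via QRY)
LAR: 25  (via HUB)
VLY: 25  (via QRY)
ALP: 26  (via HUB)
TOR: 30  (via DOK)
PIN: 31  (via VLY)
RIV: 36  (via ALP)
Shortest route: QRY–HUB–ALP–RIV = $36.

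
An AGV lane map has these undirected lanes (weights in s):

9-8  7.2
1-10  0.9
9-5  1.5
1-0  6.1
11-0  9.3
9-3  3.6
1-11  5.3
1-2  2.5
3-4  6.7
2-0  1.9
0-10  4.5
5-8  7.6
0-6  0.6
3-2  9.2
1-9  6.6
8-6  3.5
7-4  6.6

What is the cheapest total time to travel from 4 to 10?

Settle nodes by increasing distance from 4:
4: 0
7: 6.6  (via 4)
3: 6.7  (via 4)
9: 10.3  (via 3)
5: 11.8  (via 9)
2: 15.9  (via 3)
1: 16.9  (via 9)
8: 17.5  (via 9)
0: 17.8  (via 2)
10: 17.8  (via 1)
Shortest route: 4–3–9–1–10 = 17.8 s.

17.8 s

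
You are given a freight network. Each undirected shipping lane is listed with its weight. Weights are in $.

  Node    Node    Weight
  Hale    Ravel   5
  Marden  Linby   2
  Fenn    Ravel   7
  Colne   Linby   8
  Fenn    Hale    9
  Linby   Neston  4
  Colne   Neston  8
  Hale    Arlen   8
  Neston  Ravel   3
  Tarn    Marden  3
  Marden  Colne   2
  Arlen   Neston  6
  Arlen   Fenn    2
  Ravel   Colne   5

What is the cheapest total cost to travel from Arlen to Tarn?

$15

Settle nodes by increasing distance from Arlen:
Arlen: 0
Fenn: 2  (via Arlen)
Neston: 6  (via Arlen)
Hale: 8  (via Arlen)
Ravel: 9  (via Fenn)
Linby: 10  (via Neston)
Marden: 12  (via Linby)
Colne: 14  (via Neston)
Tarn: 15  (via Marden)
Shortest route: Arlen → Neston → Linby → Marden → Tarn = $15.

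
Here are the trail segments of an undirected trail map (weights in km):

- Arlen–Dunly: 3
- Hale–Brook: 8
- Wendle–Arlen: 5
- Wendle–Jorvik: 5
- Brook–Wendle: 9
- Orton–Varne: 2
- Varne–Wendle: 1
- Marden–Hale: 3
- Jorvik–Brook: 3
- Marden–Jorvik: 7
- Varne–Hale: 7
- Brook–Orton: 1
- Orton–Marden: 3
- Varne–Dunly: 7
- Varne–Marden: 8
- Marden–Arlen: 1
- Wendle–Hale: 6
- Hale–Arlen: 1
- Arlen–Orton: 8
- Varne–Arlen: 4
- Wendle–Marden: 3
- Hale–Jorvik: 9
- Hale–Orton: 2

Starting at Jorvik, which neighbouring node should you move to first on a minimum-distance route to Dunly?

Brook

Candidate routes:
Jorvik → Brook → Orton → Hale → Arlen → Dunly: 3+1+2+1+3 = 10
Jorvik → Brook → Orton → Marden → Arlen → Dunly: 3+1+3+1+3 = 11
The minimum is 10 km via Jorvik → Brook → Orton → Hale → Arlen → Dunly.
So from Jorvik the first move is to Brook.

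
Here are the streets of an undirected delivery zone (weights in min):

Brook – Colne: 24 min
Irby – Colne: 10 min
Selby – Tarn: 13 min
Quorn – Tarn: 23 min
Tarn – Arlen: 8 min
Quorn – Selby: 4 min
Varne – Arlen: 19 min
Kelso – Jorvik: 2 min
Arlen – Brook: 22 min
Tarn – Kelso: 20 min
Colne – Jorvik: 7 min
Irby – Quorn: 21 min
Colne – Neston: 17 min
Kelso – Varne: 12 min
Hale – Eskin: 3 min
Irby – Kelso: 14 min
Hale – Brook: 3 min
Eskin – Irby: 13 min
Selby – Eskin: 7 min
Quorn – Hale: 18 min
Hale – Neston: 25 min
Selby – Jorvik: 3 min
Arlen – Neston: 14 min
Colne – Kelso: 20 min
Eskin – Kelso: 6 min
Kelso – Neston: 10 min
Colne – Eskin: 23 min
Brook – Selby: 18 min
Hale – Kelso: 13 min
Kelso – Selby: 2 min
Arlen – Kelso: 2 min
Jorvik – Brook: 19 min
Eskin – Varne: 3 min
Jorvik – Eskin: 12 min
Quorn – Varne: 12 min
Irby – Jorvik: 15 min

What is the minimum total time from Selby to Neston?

12 min

Settle nodes by increasing distance from Selby:
Selby: 0
Kelso: 2  (via Selby)
Jorvik: 3  (via Selby)
Arlen: 4  (via Kelso)
Quorn: 4  (via Selby)
Eskin: 7  (via Selby)
Colne: 10  (via Jorvik)
Hale: 10  (via Eskin)
Varne: 10  (via Eskin)
Neston: 12  (via Kelso)
Shortest route: Selby → Kelso → Neston = 12 min.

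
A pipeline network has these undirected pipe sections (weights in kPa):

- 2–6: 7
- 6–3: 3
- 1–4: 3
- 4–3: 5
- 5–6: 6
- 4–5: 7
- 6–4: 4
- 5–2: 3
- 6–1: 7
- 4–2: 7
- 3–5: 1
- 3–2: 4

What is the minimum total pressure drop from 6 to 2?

7 kPa

Enumerating some paths:
6–2: 7 = 7
6–5–3–2: 6+1+4 = 11
6–4–2: 4+7 = 11
6–5–2: 6+3 = 9
Cheapest is 6–2 at 7 kPa.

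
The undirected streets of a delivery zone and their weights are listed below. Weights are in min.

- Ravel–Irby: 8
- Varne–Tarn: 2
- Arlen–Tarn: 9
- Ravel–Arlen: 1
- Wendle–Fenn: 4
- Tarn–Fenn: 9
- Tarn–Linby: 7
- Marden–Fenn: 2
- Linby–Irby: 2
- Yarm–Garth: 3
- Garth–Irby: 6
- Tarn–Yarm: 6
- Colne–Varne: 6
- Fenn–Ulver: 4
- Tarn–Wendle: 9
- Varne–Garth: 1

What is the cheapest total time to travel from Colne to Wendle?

Shortest distances from Colne:
Colne: 0
Varne: 6  (via Colne)
Garth: 7  (via Varne)
Tarn: 8  (via Varne)
Yarm: 10  (via Garth)
Irby: 13  (via Garth)
Linby: 15  (via Tarn)
Wendle: 17  (via Tarn)
Shortest route: Colne → Varne → Tarn → Wendle = 17 min.

17 min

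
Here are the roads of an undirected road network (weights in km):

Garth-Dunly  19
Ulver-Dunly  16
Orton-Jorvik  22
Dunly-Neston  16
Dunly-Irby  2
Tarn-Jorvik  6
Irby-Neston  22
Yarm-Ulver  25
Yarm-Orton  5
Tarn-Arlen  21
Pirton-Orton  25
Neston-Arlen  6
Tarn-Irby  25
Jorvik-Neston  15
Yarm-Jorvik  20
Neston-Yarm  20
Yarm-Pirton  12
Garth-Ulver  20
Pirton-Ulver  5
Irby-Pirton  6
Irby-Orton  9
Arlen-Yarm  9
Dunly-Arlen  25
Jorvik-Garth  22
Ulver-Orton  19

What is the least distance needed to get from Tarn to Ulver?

36 km

Candidate routes:
Tarn → Irby → Dunly → Ulver: 25+2+16 = 43
Tarn → Jorvik → Yarm → Pirton → Ulver: 6+20+12+5 = 43
Tarn → Irby → Pirton → Ulver: 25+6+5 = 36
Cheapest is Tarn → Irby → Pirton → Ulver at 36 km.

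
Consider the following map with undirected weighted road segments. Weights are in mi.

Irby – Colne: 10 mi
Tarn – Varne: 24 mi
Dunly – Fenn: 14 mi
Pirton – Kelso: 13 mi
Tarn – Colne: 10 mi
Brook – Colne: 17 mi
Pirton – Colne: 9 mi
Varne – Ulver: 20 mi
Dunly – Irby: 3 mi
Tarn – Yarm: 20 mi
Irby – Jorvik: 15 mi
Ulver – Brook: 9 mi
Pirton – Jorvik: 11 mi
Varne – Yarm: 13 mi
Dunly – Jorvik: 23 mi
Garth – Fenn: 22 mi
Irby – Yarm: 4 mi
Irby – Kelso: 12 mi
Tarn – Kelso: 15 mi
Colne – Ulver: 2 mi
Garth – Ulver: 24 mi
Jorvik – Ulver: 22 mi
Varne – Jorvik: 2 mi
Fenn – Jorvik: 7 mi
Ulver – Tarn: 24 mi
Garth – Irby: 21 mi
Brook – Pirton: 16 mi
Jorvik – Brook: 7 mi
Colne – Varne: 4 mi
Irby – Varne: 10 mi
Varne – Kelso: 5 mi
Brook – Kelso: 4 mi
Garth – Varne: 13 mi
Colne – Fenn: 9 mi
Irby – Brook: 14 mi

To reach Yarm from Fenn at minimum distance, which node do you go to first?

Dunly

Enumerating some paths:
Fenn → Jorvik → Varne → Yarm: 7+2+13 = 22
Fenn → Colne → Irby → Yarm: 9+10+4 = 23
Fenn → Dunly → Irby → Yarm: 14+3+4 = 21
Cheapest is Fenn → Dunly → Irby → Yarm at 21 mi.
So from Fenn the first move is to Dunly.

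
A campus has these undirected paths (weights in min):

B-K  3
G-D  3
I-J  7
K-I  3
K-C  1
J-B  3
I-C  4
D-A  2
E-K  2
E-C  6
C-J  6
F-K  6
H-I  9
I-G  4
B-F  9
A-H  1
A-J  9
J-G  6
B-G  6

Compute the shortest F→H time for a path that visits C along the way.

20 min

Shortest F→C: F → K → C = 7
Shortest C→H: C → I → H = 13
Total via C: 7 + 13 = 20 min.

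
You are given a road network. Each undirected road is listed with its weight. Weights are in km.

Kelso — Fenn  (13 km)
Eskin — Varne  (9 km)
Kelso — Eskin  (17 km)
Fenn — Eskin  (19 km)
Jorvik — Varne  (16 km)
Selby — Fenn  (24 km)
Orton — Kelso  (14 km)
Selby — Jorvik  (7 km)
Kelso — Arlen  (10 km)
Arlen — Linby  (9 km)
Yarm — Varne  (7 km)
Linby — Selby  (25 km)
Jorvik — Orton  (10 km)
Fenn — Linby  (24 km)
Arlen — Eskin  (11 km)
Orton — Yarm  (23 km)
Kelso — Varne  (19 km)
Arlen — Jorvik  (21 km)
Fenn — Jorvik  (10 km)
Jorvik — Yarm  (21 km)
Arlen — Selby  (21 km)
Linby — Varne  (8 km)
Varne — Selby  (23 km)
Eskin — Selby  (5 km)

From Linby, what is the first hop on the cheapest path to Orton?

Arlen

Enumerating some paths:
Linby–Varne–Jorvik–Orton: 8+16+10 = 34
Linby–Arlen–Kelso–Orton: 9+10+14 = 33
The minimum is 33 km via Linby–Arlen–Kelso–Orton.
So from Linby the first move is to Arlen.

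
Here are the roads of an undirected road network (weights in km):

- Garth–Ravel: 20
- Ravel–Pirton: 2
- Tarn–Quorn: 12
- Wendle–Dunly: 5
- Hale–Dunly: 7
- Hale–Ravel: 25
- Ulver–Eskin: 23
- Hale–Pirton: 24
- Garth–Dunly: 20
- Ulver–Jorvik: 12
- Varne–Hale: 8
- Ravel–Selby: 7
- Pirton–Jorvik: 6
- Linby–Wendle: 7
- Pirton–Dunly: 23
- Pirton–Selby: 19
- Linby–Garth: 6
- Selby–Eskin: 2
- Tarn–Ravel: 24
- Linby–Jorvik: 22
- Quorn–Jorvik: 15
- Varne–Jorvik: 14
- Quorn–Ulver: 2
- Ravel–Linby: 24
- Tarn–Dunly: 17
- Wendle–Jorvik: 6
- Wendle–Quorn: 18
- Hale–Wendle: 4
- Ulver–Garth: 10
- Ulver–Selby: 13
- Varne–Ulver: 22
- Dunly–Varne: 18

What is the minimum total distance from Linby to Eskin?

30 km

Shortest distances from Linby:
Linby: 0
Garth: 6  (via Linby)
Wendle: 7  (via Linby)
Hale: 11  (via Wendle)
Dunly: 12  (via Wendle)
Jorvik: 13  (via Wendle)
Ulver: 16  (via Garth)
Quorn: 18  (via Ulver)
Pirton: 19  (via Jorvik)
Varne: 19  (via Hale)
Ravel: 21  (via Pirton)
Selby: 28  (via Ravel)
Tarn: 29  (via Dunly)
Eskin: 30  (via Selby)
Shortest route: Linby–Wendle–Jorvik–Pirton–Ravel–Selby–Eskin = 30 km.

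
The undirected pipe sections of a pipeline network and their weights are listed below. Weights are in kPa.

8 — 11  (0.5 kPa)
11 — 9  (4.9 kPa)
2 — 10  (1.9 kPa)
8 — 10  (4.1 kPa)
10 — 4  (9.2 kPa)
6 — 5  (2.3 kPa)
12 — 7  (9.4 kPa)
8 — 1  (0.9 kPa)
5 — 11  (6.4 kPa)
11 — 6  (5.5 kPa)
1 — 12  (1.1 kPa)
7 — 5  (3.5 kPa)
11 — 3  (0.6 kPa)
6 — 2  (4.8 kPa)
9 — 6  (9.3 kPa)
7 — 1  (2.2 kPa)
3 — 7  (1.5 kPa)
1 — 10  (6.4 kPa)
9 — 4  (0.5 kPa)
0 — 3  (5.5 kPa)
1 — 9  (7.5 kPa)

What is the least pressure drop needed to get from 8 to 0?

Settle nodes by increasing distance from 8:
8: 0
11: 0.5  (via 8)
1: 0.9  (via 8)
3: 1.1  (via 11)
12: 2  (via 1)
7: 2.6  (via 3)
10: 4.1  (via 8)
9: 5.4  (via 11)
4: 5.9  (via 9)
2: 6  (via 10)
6: 6  (via 11)
5: 6.1  (via 7)
0: 6.6  (via 3)
Shortest route: 8–11–3–0 = 6.6 kPa.

6.6 kPa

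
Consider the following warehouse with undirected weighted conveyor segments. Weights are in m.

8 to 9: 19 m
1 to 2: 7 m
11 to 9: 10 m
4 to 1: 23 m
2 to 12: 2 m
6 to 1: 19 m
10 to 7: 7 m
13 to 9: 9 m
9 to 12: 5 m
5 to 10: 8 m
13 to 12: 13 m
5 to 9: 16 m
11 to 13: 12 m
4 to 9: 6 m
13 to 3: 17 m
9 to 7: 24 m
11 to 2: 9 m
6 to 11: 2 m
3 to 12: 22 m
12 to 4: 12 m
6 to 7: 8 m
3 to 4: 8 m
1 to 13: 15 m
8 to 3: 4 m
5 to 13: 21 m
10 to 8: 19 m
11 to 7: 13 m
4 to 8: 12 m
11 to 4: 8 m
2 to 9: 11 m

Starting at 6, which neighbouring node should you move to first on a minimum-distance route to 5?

Enumerating some paths:
6 - 11 - 9 - 5: 2+10+16 = 28
6 - 7 - 10 - 5: 8+7+8 = 23
Cheapest is 6 - 7 - 10 - 5 at 23 m.
So from 6 the first move is to 7.

7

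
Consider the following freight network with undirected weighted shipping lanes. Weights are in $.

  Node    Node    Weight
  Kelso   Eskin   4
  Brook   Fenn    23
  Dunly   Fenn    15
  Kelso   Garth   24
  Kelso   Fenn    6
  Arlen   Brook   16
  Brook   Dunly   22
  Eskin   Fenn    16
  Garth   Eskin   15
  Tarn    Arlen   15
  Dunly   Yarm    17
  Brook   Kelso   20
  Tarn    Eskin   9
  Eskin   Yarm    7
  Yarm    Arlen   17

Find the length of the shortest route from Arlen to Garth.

$39

Enumerating some paths:
Arlen → Yarm → Eskin → Kelso → Garth: 17+7+4+24 = 52
Arlen → Tarn → Eskin → Garth: 15+9+15 = 39
Arlen → Tarn → Eskin → Kelso → Garth: 15+9+4+24 = 52
Arlen → Brook → Kelso → Eskin → Garth: 16+20+4+15 = 55
Cheapest is Arlen → Tarn → Eskin → Garth at $39.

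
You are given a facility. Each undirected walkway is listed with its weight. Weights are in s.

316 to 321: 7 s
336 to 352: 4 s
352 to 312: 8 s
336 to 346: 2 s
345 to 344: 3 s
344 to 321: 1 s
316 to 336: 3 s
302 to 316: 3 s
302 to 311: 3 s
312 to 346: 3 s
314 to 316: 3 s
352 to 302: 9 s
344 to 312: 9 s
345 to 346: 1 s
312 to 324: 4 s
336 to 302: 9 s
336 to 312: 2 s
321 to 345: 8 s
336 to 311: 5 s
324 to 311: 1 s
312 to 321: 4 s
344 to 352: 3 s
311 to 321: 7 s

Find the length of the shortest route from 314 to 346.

Settle nodes by increasing distance from 314:
314: 0
316: 3  (via 314)
336: 6  (via 316)
302: 6  (via 316)
312: 8  (via 336)
346: 8  (via 336)
Shortest route: 314 → 316 → 336 → 346 = 8 s.

8 s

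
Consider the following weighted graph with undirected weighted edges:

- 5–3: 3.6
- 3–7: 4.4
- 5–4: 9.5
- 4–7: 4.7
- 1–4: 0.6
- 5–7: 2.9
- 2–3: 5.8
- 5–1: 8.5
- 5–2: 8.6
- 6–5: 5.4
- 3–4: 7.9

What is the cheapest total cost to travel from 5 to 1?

Candidate routes:
5–7–4–1: 2.9+4.7+0.6 = 8.2
5–1: 8.5 = 8.5
The minimum is 8.2 via 5–7–4–1.

8.2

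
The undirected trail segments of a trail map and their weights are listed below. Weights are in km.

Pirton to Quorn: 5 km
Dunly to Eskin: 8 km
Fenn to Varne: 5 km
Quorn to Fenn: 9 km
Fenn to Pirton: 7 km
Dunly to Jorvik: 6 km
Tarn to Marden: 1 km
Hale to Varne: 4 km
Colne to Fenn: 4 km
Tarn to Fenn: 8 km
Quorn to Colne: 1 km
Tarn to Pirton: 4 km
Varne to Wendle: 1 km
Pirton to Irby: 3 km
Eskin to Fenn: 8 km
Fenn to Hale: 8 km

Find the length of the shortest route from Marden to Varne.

Running Dijkstra from Marden:
Marden: 0
Tarn: 1  (via Marden)
Pirton: 5  (via Tarn)
Irby: 8  (via Pirton)
Fenn: 9  (via Tarn)
Quorn: 10  (via Pirton)
Colne: 11  (via Quorn)
Varne: 14  (via Fenn)
Shortest route: Marden → Tarn → Fenn → Varne = 14 km.

14 km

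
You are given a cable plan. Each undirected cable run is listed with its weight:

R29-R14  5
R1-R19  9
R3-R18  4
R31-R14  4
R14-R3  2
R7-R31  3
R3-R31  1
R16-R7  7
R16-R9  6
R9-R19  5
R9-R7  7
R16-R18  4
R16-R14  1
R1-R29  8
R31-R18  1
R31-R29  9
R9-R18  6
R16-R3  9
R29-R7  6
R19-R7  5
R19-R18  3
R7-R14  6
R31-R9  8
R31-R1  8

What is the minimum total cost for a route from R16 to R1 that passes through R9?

20

Best R16 to R9: R16–R9 costing 6
Shortest R9→R1: R9–R19–R1 = 14
Total via R9: 6 + 14 = 20.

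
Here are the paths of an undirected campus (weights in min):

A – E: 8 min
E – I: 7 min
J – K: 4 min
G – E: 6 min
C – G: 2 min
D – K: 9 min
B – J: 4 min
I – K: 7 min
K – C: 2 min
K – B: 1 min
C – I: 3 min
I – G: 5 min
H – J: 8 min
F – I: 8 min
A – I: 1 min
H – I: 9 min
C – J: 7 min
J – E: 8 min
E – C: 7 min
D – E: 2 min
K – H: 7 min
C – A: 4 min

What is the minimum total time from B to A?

7 min

Settle nodes by increasing distance from B:
B: 0
K: 1  (via B)
C: 3  (via K)
J: 4  (via B)
G: 5  (via C)
I: 6  (via C)
A: 7  (via C)
Shortest route: B → K → C → A = 7 min.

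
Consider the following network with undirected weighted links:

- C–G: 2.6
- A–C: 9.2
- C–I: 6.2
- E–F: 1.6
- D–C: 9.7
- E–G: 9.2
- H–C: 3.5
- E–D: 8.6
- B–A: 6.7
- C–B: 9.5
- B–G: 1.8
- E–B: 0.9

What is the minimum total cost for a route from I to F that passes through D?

Shortest I→D: I–C–D = 15.9
Shortest D→F: D–E–F = 10.2
Total via D: 15.9 + 10.2 = 26.1.

26.1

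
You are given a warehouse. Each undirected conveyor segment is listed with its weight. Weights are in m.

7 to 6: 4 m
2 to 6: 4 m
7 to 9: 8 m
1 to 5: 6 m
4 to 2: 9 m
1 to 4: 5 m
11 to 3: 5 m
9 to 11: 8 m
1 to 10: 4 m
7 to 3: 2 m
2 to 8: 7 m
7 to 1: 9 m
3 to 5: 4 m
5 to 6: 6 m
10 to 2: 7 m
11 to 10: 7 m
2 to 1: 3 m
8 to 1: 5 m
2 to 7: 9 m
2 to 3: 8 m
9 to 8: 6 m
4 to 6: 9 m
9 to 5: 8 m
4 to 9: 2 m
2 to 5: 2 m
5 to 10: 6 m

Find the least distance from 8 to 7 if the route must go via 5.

15 m

Shortest 8→5: 8–2–5 = 9
Shortest 5→7: 5–3–7 = 6
Total via 5: 9 + 6 = 15 m.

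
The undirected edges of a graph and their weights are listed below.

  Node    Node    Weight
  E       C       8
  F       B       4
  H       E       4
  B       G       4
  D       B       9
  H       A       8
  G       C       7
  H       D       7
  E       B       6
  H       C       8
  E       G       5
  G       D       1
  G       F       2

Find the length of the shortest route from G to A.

Settle nodes by increasing distance from G:
G: 0
D: 1  (via G)
F: 2  (via G)
B: 4  (via G)
E: 5  (via G)
C: 7  (via G)
H: 8  (via D)
A: 16  (via H)
Shortest route: G–D–H–A = 16.

16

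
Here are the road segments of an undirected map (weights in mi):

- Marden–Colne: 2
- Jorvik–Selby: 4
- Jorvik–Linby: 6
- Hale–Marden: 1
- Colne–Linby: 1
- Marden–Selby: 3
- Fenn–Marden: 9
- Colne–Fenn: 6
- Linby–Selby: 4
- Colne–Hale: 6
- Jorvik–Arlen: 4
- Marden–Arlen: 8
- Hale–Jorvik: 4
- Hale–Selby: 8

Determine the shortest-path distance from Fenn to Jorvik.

Shortest distances from Fenn:
Fenn: 0
Colne: 6  (via Fenn)
Linby: 7  (via Colne)
Marden: 8  (via Colne)
Hale: 9  (via Marden)
Selby: 11  (via Linby)
Jorvik: 13  (via Linby)
Shortest route: Fenn–Colne–Linby–Jorvik = 13 mi.

13 mi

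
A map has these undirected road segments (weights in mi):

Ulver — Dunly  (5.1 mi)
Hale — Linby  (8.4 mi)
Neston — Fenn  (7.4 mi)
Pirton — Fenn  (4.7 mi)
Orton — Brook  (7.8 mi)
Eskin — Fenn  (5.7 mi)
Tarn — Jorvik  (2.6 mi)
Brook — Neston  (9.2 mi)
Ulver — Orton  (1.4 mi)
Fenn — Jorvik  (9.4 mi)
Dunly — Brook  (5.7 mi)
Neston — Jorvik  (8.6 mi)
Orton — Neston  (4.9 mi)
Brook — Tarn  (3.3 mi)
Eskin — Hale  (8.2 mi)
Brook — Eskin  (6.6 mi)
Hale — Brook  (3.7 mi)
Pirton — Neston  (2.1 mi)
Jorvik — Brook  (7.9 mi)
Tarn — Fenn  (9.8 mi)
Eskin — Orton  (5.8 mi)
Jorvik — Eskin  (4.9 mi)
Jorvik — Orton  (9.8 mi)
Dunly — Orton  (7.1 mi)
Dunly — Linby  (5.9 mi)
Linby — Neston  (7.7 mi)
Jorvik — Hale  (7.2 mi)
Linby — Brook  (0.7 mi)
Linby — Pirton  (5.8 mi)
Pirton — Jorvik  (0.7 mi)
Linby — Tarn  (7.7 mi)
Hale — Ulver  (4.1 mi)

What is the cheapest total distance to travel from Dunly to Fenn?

16.4 mi

Enumerating some paths:
Dunly - Brook - Linby - Pirton - Fenn: 5.7+0.7+5.8+4.7 = 16.9
Dunly - Linby - Pirton - Fenn: 5.9+5.8+4.7 = 16.4
Cheapest is Dunly - Linby - Pirton - Fenn at 16.4 mi.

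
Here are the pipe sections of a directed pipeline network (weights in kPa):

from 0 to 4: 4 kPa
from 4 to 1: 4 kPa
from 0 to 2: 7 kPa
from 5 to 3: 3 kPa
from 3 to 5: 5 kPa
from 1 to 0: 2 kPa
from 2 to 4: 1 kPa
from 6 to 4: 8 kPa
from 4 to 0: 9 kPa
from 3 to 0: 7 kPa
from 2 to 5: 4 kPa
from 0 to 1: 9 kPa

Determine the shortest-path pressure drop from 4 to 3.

20 kPa

Candidate routes:
4–1–0–2–5–3: 4+2+7+4+3 = 20
4–0–2–5–3: 9+7+4+3 = 23
The minimum is 20 kPa via 4–1–0–2–5–3.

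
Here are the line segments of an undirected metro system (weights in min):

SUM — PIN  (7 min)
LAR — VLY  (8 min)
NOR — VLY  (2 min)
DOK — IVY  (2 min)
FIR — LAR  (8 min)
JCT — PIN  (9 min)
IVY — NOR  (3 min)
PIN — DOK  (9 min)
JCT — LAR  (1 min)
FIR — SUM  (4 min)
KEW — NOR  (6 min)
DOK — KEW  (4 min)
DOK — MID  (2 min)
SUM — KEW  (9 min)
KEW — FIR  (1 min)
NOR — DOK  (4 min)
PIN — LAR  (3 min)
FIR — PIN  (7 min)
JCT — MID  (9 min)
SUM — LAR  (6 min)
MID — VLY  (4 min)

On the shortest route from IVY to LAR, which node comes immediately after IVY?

NOR

Candidate routes:
IVY - NOR - VLY - LAR: 3+2+8 = 13
IVY - DOK - PIN - LAR: 2+9+3 = 14
Cheapest is IVY - NOR - VLY - LAR at 13 min.
So from IVY the first move is to NOR.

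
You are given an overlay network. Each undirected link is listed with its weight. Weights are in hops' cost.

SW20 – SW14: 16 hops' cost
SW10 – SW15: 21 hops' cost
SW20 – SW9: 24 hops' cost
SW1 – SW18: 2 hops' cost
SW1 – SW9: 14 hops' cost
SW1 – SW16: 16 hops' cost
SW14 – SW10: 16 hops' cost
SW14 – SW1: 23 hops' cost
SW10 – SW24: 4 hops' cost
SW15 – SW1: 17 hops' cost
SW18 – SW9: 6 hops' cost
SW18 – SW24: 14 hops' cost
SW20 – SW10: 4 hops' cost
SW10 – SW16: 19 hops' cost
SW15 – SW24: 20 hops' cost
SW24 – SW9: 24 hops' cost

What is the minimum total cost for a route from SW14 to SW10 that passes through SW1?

43 hops' cost

Best SW14 to SW1: SW14–SW1 costing 23
Best SW1 to SW10: SW1–SW18–SW24–SW10 costing 20
Total via SW1: 23 + 20 = 43 hops' cost.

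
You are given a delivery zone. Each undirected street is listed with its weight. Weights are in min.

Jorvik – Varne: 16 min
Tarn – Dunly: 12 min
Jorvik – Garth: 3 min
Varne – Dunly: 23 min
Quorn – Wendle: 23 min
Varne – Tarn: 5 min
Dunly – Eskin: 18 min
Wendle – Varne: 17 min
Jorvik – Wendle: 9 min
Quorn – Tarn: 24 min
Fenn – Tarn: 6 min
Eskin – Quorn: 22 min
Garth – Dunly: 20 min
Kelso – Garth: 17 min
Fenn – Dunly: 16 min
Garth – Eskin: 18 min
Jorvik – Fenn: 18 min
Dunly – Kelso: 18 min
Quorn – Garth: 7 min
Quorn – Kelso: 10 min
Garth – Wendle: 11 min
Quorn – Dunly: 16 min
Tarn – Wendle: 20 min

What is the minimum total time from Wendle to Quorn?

Settle nodes by increasing distance from Wendle:
Wendle: 0
Jorvik: 9  (via Wendle)
Garth: 11  (via Wendle)
Varne: 17  (via Wendle)
Quorn: 18  (via Garth)
Shortest route: Wendle–Garth–Quorn = 18 min.

18 min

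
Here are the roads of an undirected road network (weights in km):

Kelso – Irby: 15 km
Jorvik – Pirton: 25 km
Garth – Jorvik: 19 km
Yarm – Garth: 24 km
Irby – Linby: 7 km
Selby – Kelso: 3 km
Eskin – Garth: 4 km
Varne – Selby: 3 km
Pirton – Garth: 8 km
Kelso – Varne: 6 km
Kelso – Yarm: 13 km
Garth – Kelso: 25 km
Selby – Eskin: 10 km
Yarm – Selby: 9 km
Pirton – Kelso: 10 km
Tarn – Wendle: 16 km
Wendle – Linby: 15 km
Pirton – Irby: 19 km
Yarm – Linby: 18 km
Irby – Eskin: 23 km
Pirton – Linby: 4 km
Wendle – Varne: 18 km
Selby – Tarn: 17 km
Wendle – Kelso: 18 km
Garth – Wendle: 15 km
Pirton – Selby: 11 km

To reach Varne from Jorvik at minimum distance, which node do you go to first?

Garth

Enumerating some paths:
Jorvik → Pirton → Selby → Varne: 25+11+3 = 39
Jorvik → Garth → Eskin → Selby → Varne: 19+4+10+3 = 36
Cheapest is Jorvik → Garth → Eskin → Selby → Varne at 36 km.
So from Jorvik the first move is to Garth.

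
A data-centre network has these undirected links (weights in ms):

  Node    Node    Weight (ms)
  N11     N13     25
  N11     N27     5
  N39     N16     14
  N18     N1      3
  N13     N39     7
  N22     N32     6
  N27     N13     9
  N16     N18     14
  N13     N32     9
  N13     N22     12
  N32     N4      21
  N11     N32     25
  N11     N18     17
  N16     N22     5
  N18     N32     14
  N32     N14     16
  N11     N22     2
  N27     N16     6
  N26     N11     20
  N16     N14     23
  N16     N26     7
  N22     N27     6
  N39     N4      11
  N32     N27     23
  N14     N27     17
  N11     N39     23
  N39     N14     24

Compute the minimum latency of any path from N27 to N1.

Compare a few routes:
N27–N16–N18–N1: 6+14+3 = 23
N27–N11–N18–N1: 5+17+3 = 25
The minimum is 23 ms via N27–N16–N18–N1.

23 ms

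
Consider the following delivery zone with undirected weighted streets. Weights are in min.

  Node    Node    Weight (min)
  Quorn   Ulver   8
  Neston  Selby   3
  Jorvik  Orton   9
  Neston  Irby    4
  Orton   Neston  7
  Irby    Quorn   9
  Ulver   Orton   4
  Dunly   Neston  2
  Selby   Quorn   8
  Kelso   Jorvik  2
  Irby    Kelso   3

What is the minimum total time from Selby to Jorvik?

Enumerating some paths:
Selby - Neston - Irby - Kelso - Jorvik: 3+4+3+2 = 12
Selby - Neston - Orton - Jorvik: 3+7+9 = 19
The minimum is 12 min via Selby - Neston - Irby - Kelso - Jorvik.

12 min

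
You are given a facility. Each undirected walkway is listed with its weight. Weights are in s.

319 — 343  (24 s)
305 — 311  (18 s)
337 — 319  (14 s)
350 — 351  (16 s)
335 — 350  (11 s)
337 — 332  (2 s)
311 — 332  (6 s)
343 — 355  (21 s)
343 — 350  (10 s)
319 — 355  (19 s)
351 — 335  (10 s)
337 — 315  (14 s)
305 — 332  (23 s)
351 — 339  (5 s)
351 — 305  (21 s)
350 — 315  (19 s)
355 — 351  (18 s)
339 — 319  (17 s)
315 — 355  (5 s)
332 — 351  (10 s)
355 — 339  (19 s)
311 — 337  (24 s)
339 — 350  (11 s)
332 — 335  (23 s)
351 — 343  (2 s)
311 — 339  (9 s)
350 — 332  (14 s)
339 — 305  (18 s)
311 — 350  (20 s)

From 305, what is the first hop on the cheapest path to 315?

Compare a few routes:
305–332–337–315: 23+2+14 = 39
305–339–355–315: 18+19+5 = 42
305–311–332–337–315: 18+6+2+14 = 40
305–351–355–315: 21+18+5 = 44
Cheapest is 305–332–337–315 at 39 s.
So from 305 the first move is to 332.

332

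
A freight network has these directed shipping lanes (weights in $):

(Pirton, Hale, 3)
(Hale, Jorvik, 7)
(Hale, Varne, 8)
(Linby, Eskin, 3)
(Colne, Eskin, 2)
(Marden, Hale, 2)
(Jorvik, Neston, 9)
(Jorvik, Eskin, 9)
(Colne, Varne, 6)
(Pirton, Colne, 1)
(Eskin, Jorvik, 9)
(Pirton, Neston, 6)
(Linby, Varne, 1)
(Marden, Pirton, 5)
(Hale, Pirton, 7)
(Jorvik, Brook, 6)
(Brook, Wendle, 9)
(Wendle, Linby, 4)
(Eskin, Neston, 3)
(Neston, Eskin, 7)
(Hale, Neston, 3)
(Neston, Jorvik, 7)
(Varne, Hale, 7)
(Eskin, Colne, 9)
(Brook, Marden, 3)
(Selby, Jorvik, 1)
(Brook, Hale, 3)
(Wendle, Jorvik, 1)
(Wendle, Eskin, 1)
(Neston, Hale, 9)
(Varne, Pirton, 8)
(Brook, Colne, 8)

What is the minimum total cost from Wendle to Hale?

Compare a few routes:
Wendle - Linby - Varne - Hale: 4+1+7 = 12
Wendle - Jorvik - Brook - Hale: 1+6+3 = 10
Wendle - Jorvik - Brook - Marden - Hale: 1+6+3+2 = 12
The minimum is $10 via Wendle - Jorvik - Brook - Hale.

$10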